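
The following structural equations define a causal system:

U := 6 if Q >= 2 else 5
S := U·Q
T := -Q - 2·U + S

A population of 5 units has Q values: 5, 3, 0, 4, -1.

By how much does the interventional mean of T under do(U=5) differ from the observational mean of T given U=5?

The intervention sets U=5 in all 5 units regardless of Q. Recomputing T per unit gives 10, 2, -10, 6, -14; average -1.2.
Conditioning on U=5 selects the 2 unit(s) with Q ∈ {0, -1}. Their T values: -10, -14. Mean = -12.
Difference = -1.2 − (-12) = 10.8.

10.8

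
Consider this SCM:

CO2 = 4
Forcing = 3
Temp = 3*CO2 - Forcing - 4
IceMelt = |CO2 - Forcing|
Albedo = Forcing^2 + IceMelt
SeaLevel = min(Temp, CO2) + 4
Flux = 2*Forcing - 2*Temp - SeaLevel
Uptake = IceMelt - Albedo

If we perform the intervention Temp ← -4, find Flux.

14

The intervention breaks the incoming arrows to Temp: Temp = 3*CO2 - Forcing - 4 no longer applies, and Temp = -4.
SeaLevel = min(Temp, CO2) + 4  [with Temp=-4, CO2=4]  = 0
Flux = 2*Forcing - 2*Temp - SeaLevel  [with Forcing=3, Temp=-4, SeaLevel=0]  = 14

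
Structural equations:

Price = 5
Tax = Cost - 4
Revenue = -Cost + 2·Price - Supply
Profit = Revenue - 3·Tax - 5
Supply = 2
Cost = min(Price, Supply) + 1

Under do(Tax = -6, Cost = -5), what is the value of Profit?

The joint intervention fixes Tax = -6, Cost = -5, removing each variable's own equation.
Revenue = -Cost + 2·Price - Supply  [with Cost=-5, Price=5, Supply=2]  = 13
Profit = Revenue - 3·Tax - 5  [with Revenue=13, Tax=-6]  = 26

26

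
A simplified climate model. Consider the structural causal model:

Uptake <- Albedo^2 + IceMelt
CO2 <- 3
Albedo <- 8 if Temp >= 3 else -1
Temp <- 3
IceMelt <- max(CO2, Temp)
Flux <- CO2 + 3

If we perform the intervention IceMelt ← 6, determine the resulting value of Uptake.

The intervention breaks the incoming arrows to IceMelt: IceMelt <- max(CO2, Temp) no longer applies, and IceMelt = 6.
Albedo = 8 if Temp >= 3 else -1  [with Temp=3]  = 8
Uptake = Albedo^2 + IceMelt  [with Albedo=8, IceMelt=6]  = 70

70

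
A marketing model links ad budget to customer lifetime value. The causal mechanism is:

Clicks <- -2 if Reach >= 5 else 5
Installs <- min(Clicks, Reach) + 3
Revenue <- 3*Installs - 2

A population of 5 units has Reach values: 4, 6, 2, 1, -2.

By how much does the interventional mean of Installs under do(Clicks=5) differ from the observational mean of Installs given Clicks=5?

0.75

Every unit gets Clicks=5 under the intervention. Installs values become 7, 8, 5, 4, 1; E[Installs|do(Clicks=5)] = 5.
Conditioning on Clicks=5 selects the 4 unit(s) with Reach ∈ {4, 2, 1, -2}. Their Installs values: 7, 5, 4, 1. Mean = 4.25.
Difference = 5 − 4.25 = 0.75.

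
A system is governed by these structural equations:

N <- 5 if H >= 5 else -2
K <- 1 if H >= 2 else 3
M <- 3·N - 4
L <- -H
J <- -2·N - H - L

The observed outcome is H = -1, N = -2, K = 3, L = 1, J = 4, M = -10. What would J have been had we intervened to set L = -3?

Intervening sets L = -3 and removes its equation (L <- -H).
N = 5 if H >= 5 else -2  [with H=-1]  = -2
J = -2·N - H - L  [with N=-2, H=-1, L=-3]  = 8

8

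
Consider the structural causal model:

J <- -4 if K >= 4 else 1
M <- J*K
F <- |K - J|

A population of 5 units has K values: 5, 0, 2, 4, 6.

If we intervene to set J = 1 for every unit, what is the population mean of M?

3.4

Under do(J=1), J's equation is replaced by J=1 for every unit. Per-unit M: 5, 0, 2, 4, 6. Mean = 3.4.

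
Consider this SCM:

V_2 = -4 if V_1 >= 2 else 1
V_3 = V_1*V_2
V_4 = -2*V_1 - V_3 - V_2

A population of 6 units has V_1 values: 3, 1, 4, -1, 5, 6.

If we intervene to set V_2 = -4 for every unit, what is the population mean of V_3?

-12

Every unit gets V_2=-4 under the intervention. V_3 values become -12, -4, -16, 4, -20, -24; E[V_3|do(V_2=-4)] = -12.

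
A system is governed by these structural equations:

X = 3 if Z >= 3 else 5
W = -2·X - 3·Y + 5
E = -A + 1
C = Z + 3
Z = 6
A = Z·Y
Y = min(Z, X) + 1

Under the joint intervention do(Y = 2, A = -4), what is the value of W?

Setting Y = 2, A = -4 by intervention discards those variables' equations.
X = 3 if Z >= 3 else 5  [with Z=6]  = 3
W = -2·X - 3·Y + 5  [with X=3, Y=2]  = -7

-7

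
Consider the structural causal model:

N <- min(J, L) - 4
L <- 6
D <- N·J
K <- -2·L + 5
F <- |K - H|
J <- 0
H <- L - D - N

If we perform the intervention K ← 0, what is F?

Under do(K=0), the mechanism K <- -2·L + 5 is discarded; K is fixed at 0.
N = min(J, L) - 4  [with J=0, L=6]  = -4
D = N·J  [with N=-4, J=0]  = 0
H = L - D - N  [with L=6, D=0, N=-4]  = 10
F = |K - H|  [with K=0, H=10]  = 10

10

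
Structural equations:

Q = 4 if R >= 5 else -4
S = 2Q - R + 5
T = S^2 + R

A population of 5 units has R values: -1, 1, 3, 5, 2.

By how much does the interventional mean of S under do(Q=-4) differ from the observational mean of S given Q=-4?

-0.75

The intervention sets Q=-4 in all 5 units regardless of R. Recomputing S per unit gives -2, -4, -6, -8, -5; average -5.
E[S|Q=-4] averages over only the 4 units with Q=-4 (R = -1, 1, 3, 2): S = -2, -4, -6, -5, mean -4.25.
Difference = -5 − (-4.25) = -0.75.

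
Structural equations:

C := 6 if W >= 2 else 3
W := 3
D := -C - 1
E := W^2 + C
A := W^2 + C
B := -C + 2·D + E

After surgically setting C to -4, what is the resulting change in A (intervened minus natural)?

-10

Under do(C=-4), the mechanism C := 6 if W >= 2 else 3 is discarded; C is fixed at -4.
A = W^2 + C  [with W=3, C=-4]  = 5
Without intervention: C = 6 if W >= 2 else 3  [with W=3]  = 6; A = W^2 + C  [with W=3, C=6]  = 15.
Change = 5 − 15 = -10.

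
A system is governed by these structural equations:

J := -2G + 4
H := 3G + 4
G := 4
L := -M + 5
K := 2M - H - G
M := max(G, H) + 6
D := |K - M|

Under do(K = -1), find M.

22

Under do(K=-1), the mechanism K := 2M - H - G is discarded; K is fixed at -1.
Since M is not a descendant of the intervened variable, it is unaffected.
H = 3G + 4  [with G=4]  = 16
M = max(G, H) + 6  [with G=4, H=16]  = 22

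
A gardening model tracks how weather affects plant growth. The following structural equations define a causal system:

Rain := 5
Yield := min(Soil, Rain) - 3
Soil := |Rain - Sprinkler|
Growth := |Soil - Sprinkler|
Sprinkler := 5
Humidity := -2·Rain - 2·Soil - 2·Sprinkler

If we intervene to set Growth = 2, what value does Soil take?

Under do(Growth=2), the mechanism Growth := |Soil - Sprinkler| is discarded; Growth is fixed at 2.
Since Soil is not a descendant of the intervened variable, it is unaffected.
Soil = |Rain - Sprinkler|  [with Rain=5, Sprinkler=5]  = 0

0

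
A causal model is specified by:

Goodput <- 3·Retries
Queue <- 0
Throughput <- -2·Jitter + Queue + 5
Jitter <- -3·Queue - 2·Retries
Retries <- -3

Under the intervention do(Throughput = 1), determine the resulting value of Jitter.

Under do(Throughput=1), the mechanism Throughput <- -2·Jitter + Queue + 5 is discarded; Throughput is fixed at 1.
Since Jitter is not a descendant of the intervened variable, it is unaffected.
Jitter = -3·Queue - 2·Retries  [with Queue=0, Retries=-3]  = 6

6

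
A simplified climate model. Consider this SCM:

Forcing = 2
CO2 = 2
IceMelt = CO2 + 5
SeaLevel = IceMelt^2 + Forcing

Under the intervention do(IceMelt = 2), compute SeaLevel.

6

The intervention breaks the incoming arrows to IceMelt: IceMelt = CO2 + 5 no longer applies, and IceMelt = 2.
SeaLevel = IceMelt^2 + Forcing  [with IceMelt=2, Forcing=2]  = 6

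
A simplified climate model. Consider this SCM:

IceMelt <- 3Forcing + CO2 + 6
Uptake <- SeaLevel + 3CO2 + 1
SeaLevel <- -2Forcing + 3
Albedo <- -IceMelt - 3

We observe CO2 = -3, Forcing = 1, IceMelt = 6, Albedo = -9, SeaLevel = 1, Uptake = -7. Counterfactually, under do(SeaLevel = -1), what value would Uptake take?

The intervention breaks the incoming arrows to SeaLevel: SeaLevel <- -2Forcing + 3 no longer applies, and SeaLevel = -1.
Uptake = SeaLevel + 3CO2 + 1  [with SeaLevel=-1, CO2=-3]  = -9

-9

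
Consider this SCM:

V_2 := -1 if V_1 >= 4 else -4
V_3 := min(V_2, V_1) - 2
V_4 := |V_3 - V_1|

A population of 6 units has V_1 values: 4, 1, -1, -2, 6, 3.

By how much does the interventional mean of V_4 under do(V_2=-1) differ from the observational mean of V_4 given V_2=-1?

The intervention sets V_2=-1 in all 6 units regardless of V_1. Recomputing V_4 per unit gives 7, 4, 2, 2, 9, 6; average 5.
Observing V_2=-1 restricts to units where V_2's equation naturally yields -1: V_1 ∈ {4, 6}. In that subpopulation V_4 = 7, 9, mean 8.
Difference = 5 − 8 = -3.

-3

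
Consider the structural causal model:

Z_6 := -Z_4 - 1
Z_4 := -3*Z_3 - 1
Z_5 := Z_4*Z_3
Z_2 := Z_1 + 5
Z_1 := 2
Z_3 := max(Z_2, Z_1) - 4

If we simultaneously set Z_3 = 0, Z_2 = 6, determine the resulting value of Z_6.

0

Setting Z_3 = 0, Z_2 = 6 by intervention discards those variables' equations.
Z_4 = -3*Z_3 - 1  [with Z_3=0]  = -1
Z_6 = -Z_4 - 1  [with Z_4=-1]  = 0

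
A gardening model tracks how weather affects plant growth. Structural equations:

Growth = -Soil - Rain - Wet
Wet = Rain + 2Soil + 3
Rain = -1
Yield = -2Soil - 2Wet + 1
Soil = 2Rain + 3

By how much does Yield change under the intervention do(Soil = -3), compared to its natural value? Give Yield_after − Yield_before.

do(Soil=-3) replaces the equation Soil = 2Rain + 3 with the constant Soil = -3.
Wet = Rain + 2Soil + 3  [with Rain=-1, Soil=-3]  = -4
Yield = -2Soil - 2Wet + 1  [with Soil=-3, Wet=-4]  = 15
Without intervention: Soil = 2Rain + 3  [with Rain=-1]  = 1; Wet = Rain + 2Soil + 3  [with Rain=-1, Soil=1]  = 4; Yield = -2Soil - 2Wet + 1  [with Soil=1, Wet=4]  = -9.
Change = 15 − (-9) = 24.

24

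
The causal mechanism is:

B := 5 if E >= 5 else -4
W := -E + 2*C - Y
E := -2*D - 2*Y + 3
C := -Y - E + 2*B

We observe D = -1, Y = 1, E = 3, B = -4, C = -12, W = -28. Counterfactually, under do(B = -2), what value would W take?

-20

Under do(B=-2), the mechanism B := 5 if E >= 5 else -4 is discarded; B is fixed at -2.
E = -2*D - 2*Y + 3  [with D=-1, Y=1]  = 3
C = -Y - E + 2*B  [with Y=1, E=3, B=-2]  = -8
W = -E + 2*C - Y  [with E=3, C=-8, Y=1]  = -20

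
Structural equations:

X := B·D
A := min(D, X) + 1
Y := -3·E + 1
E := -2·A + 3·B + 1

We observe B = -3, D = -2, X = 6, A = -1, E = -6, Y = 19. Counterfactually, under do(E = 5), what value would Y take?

-14

The intervention breaks the incoming arrows to E: E := -2·A + 3·B + 1 no longer applies, and E = 5.
Y = -3·E + 1  [with E=5]  = -14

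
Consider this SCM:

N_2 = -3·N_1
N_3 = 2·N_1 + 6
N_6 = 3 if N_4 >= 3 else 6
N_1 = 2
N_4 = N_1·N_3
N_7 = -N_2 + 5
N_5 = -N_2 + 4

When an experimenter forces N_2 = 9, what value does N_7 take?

Under do(N_2=9), the mechanism N_2 = -3·N_1 is discarded; N_2 is fixed at 9.
N_7 = -N_2 + 5  [with N_2=9]  = -4

-4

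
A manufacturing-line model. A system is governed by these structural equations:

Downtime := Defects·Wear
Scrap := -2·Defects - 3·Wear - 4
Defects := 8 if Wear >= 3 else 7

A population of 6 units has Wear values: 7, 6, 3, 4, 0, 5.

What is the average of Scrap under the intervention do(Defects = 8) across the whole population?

-32.5

The intervention sets Defects=8 in all 6 units regardless of Wear. Recomputing Scrap per unit gives -41, -38, -29, -32, -20, -35; average -32.5.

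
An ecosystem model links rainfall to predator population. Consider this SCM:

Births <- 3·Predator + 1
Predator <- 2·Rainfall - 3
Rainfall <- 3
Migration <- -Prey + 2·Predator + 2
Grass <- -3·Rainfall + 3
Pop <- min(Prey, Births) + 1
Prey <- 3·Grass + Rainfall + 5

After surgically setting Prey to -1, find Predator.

3

The intervention breaks the incoming arrows to Prey: Prey <- 3·Grass + Rainfall + 5 no longer applies, and Prey = -1.
Predator is not downstream of the intervention, so its value is determined by the original equations.
Predator = 2·Rainfall - 3  [with Rainfall=3]  = 3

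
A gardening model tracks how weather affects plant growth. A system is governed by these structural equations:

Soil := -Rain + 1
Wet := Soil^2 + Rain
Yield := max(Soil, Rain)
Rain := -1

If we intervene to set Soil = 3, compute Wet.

The intervention breaks the incoming arrows to Soil: Soil := -Rain + 1 no longer applies, and Soil = 3.
Wet = Soil^2 + Rain  [with Soil=3, Rain=-1]  = 8

8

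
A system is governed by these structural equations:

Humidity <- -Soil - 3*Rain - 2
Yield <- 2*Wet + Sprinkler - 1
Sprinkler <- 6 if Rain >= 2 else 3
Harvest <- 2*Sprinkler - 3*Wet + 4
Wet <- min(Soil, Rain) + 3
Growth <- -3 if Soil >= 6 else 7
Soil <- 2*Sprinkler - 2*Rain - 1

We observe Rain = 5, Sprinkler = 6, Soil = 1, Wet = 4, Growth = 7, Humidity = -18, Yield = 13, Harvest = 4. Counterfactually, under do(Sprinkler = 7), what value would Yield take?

18

Under do(Sprinkler=7), the mechanism Sprinkler <- 6 if Rain >= 2 else 3 is discarded; Sprinkler is fixed at 7.
Soil = 2*Sprinkler - 2*Rain - 1  [with Sprinkler=7, Rain=5]  = 3
Wet = min(Soil, Rain) + 3  [with Soil=3, Rain=5]  = 6
Yield = 2*Wet + Sprinkler - 1  [with Wet=6, Sprinkler=7]  = 18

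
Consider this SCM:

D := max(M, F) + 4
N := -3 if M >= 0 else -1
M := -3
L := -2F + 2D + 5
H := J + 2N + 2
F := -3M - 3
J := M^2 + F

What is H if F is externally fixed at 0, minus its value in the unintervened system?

The intervention breaks the incoming arrows to F: F := -3M - 3 no longer applies, and F = 0.
N = -3 if M >= 0 else -1  [with M=-3]  = -1
J = M^2 + F  [with M=-3, F=0]  = 9
H = J + 2N + 2  [with J=9, N=-1]  = 9
Without intervention: N = -3 if M >= 0 else -1  [with M=-3]  = -1; F = -3M - 3  [with M=-3]  = 6; J = M^2 + F  [with M=-3, F=6]  = 15; H = J + 2N + 2  [with J=15, N=-1]  = 15.
Change = 9 − 15 = -6.

-6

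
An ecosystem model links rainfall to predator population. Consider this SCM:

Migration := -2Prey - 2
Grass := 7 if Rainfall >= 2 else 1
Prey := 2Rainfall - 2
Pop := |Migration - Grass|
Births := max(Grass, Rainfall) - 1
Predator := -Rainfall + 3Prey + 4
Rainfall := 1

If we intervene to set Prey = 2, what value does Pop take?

The intervention breaks the incoming arrows to Prey: Prey := 2Rainfall - 2 no longer applies, and Prey = 2.
Grass = 7 if Rainfall >= 2 else 1  [with Rainfall=1]  = 1
Migration = -2Prey - 2  [with Prey=2]  = -6
Pop = |Migration - Grass|  [with Migration=-6, Grass=1]  = 7

7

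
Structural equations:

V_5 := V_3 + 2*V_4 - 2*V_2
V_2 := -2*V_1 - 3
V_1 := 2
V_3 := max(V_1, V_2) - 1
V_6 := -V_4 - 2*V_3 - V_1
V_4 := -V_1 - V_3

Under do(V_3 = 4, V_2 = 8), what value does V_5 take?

-24

Setting V_3 = 4, V_2 = 8 by intervention discards those variables' equations.
V_4 = -V_1 - V_3  [with V_1=2, V_3=4]  = -6
V_5 = V_3 + 2*V_4 - 2*V_2  [with V_3=4, V_4=-6, V_2=8]  = -24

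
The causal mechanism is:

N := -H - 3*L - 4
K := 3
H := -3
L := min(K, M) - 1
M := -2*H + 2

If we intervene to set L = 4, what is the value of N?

Intervening sets L = 4 and removes its equation (L := min(K, M) - 1).
N = -H - 3*L - 4  [with H=-3, L=4]  = -13

-13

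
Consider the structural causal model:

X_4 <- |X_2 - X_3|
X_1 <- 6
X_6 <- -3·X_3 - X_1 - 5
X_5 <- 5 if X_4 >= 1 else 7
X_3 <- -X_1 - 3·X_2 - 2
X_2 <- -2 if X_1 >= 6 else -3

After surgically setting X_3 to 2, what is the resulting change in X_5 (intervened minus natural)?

-2

do(X_3=2) replaces the equation X_3 <- -X_1 - 3·X_2 - 2 with the constant X_3 = 2.
X_2 = -2 if X_1 >= 6 else -3  [with X_1=6]  = -2
X_4 = |X_2 - X_3|  [with X_2=-2, X_3=2]  = 4
X_5 = 5 if X_4 >= 1 else 7  [with X_4=4]  = 5
Without intervention: X_2 = -2 if X_1 >= 6 else -3  [with X_1=6]  = -2; X_3 = -X_1 - 3·X_2 - 2  [with X_1=6, X_2=-2]  = -2; X_4 = |X_2 - X_3|  [with X_2=-2, X_3=-2]  = 0; X_5 = 5 if X_4 >= 1 else 7  [with X_4=0]  = 7.
Change = 5 − 7 = -2.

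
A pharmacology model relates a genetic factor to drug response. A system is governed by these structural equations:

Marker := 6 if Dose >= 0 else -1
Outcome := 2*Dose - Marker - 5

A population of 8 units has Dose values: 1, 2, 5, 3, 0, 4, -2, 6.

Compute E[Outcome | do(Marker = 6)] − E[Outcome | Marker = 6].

do(Marker=6) breaks Marker's dependence on Dose. With Marker=6 fixed, Outcome across the units is -9, -7, -1, -5, -11, -3, -15, 1, mean -6.25.
Observing Marker=6 restricts to units where Marker's equation naturally yields 6: Dose ∈ {1, 2, 5, 3, 0, 4, 6}. In that subpopulation Outcome = -9, -7, -1, -5, -11, -3, 1, mean -5.
Difference = -6.25 − (-5) = -1.25.

-1.25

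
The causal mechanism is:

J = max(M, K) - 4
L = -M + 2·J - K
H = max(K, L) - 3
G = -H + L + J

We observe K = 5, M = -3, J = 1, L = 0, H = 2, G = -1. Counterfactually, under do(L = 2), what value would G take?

1

Under do(L=2), the mechanism L = -M + 2·J - K is discarded; L is fixed at 2.
J = max(M, K) - 4  [with M=-3, K=5]  = 1
H = max(K, L) - 3  [with K=5, L=2]  = 2
G = -H + L + J  [with H=2, L=2, J=1]  = 1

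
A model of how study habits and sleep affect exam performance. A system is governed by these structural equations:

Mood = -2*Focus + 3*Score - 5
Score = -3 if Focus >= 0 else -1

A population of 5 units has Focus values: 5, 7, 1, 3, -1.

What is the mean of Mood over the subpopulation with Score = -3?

Observing Score=-3 restricts to units where Score's equation naturally yields -3: Focus ∈ {5, 7, 1, 3}. In that subpopulation Mood = -24, -28, -16, -20, mean -22.

-22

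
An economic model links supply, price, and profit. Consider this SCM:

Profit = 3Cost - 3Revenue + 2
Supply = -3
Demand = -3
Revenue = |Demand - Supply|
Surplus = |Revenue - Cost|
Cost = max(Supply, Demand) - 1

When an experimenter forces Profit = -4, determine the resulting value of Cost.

-4

do(Profit=-4) replaces the equation Profit = 3Cost - 3Revenue + 2 with the constant Profit = -4.
Cost is not downstream of the intervention, so its value is determined by the original equations.
Cost = max(Supply, Demand) - 1  [with Supply=-3, Demand=-3]  = -4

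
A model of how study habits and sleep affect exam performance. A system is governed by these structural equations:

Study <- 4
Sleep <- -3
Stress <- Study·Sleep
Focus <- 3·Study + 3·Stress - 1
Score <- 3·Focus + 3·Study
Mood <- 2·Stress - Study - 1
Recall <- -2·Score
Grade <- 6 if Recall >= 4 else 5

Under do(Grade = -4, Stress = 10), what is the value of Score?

The joint intervention fixes Grade = -4, Stress = 10, removing each variable's own equation.
Focus = 3·Study + 3·Stress - 1  [with Study=4, Stress=10]  = 41
Score = 3·Focus + 3·Study  [with Focus=41, Study=4]  = 135

135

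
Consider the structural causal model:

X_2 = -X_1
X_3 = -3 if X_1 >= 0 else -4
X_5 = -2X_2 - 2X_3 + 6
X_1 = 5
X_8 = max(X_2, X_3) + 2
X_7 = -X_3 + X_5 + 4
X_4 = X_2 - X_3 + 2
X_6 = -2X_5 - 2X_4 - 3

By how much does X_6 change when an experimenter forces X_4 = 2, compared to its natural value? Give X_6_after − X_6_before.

-4

Under do(X_4=2), the mechanism X_4 = X_2 - X_3 + 2 is discarded; X_4 is fixed at 2.
X_2 = -X_1  [with X_1=5]  = -5
X_3 = -3 if X_1 >= 0 else -4  [with X_1=5]  = -3
X_5 = -2X_2 - 2X_3 + 6  [with X_2=-5, X_3=-3]  = 22
X_6 = -2X_5 - 2X_4 - 3  [with X_5=22, X_4=2]  = -51
Without intervention: X_2 = -X_1  [with X_1=5]  = -5; X_3 = -3 if X_1 >= 0 else -4  [with X_1=5]  = -3; X_4 = X_2 - X_3 + 2  [with X_2=-5, X_3=-3]  = 0; X_5 = -2X_2 - 2X_3 + 6  [with X_2=-5, X_3=-3]  = 22; X_6 = -2X_5 - 2X_4 - 3  [with X_5=22, X_4=0]  = -47.
Change = -51 − (-47) = -4.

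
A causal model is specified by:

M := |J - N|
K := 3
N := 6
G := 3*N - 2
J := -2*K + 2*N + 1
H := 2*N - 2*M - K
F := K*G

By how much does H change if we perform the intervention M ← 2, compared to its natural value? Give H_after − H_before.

-2

Intervening sets M = 2 and removes its equation (M := |J - N|).
H = 2*N - 2*M - K  [with N=6, M=2, K=3]  = 5
Without intervention: J = -2*K + 2*N + 1  [with K=3, N=6]  = 7; M = |J - N|  [with J=7, N=6]  = 1; H = 2*N - 2*M - K  [with N=6, M=1, K=3]  = 7.
Change = 5 − 7 = -2.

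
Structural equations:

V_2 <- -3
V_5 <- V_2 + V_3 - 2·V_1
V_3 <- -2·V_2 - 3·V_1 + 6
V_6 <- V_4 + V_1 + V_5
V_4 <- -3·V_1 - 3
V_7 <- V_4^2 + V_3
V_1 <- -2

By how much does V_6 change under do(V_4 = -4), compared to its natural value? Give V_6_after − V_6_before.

-7

Under do(V_4=-4), the mechanism V_4 <- -3·V_1 - 3 is discarded; V_4 is fixed at -4.
V_3 = -2·V_2 - 3·V_1 + 6  [with V_2=-3, V_1=-2]  = 18
V_5 = V_2 + V_3 - 2·V_1  [with V_2=-3, V_3=18, V_1=-2]  = 19
V_6 = V_4 + V_1 + V_5  [with V_4=-4, V_1=-2, V_5=19]  = 13
Without intervention: V_3 = -2·V_2 - 3·V_1 + 6  [with V_2=-3, V_1=-2]  = 18; V_4 = -3·V_1 - 3  [with V_1=-2]  = 3; V_5 = V_2 + V_3 - 2·V_1  [with V_2=-3, V_3=18, V_1=-2]  = 19; V_6 = V_4 + V_1 + V_5  [with V_4=3, V_1=-2, V_5=19]  = 20.
Change = 13 − 20 = -7.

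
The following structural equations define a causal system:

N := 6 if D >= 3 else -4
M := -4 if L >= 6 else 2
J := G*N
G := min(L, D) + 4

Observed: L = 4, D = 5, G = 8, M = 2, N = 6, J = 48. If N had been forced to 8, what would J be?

64

The intervention breaks the incoming arrows to N: N := 6 if D >= 3 else -4 no longer applies, and N = 8.
G = min(L, D) + 4  [with L=4, D=5]  = 8
J = G*N  [with G=8, N=8]  = 64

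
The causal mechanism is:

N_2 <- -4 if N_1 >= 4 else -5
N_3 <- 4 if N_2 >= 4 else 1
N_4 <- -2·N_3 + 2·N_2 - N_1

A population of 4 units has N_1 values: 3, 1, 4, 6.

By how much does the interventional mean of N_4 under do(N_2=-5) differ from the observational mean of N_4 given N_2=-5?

do(N_2=-5) breaks N_2's dependence on N_1. With N_2=-5 fixed, N_4 across the units is -15, -13, -16, -18, mean -15.5.
Observing N_2=-5 restricts to units where N_2's equation naturally yields -5: N_1 ∈ {3, 1}. In that subpopulation N_4 = -15, -13, mean -14.
Difference = -15.5 − (-14) = -1.5.

-1.5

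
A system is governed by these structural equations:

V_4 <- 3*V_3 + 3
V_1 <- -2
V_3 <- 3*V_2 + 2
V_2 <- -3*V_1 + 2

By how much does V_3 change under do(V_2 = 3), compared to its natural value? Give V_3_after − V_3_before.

The intervention breaks the incoming arrows to V_2: V_2 <- -3*V_1 + 2 no longer applies, and V_2 = 3.
V_3 = 3*V_2 + 2  [with V_2=3]  = 11
Without intervention: V_2 = -3*V_1 + 2  [with V_1=-2]  = 8; V_3 = 3*V_2 + 2  [with V_2=8]  = 26.
Change = 11 − 26 = -15.

-15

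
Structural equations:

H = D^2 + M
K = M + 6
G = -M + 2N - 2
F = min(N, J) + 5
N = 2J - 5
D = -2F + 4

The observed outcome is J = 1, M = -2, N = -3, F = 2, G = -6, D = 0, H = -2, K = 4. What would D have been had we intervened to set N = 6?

-8

The intervention breaks the incoming arrows to N: N = 2J - 5 no longer applies, and N = 6.
F = min(N, J) + 5  [with N=6, J=1]  = 6
D = -2F + 4  [with F=6]  = -8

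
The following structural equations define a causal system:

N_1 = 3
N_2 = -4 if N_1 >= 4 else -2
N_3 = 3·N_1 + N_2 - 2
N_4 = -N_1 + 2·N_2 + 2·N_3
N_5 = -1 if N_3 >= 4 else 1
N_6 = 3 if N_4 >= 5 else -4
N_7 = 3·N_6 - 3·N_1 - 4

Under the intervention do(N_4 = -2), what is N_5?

Intervening sets N_4 = -2 and removes its equation (N_4 = -N_1 + 2·N_2 + 2·N_3).
No directed path runs from N_4 to N_5, so N_5 keeps its natural value.
N_2 = -4 if N_1 >= 4 else -2  [with N_1=3]  = -2
N_3 = 3·N_1 + N_2 - 2  [with N_1=3, N_2=-2]  = 5
N_5 = -1 if N_3 >= 4 else 1  [with N_3=5]  = -1

-1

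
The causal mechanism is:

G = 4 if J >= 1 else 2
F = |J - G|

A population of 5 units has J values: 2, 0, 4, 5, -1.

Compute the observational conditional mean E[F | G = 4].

1

Observing G=4 restricts to units where G's equation naturally yields 4: J ∈ {2, 4, 5}. In that subpopulation F = 2, 0, 1, mean 1.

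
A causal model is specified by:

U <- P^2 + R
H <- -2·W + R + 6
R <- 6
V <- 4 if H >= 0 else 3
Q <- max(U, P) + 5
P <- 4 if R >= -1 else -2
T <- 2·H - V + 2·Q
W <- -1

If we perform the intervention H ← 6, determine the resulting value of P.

The intervention breaks the incoming arrows to H: H <- -2·W + R + 6 no longer applies, and H = 6.
P is not downstream of the intervention, so its value is determined by the original equations.
P = 4 if R >= -1 else -2  [with R=6]  = 4

4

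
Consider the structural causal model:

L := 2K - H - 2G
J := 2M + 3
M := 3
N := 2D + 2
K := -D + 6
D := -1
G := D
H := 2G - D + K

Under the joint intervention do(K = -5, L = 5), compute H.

Under do(K = -5, L = 5), each intervened variable's structural equation is replaced by its fixed value.
G = D  [with D=-1]  = -1
H = 2G - D + K  [with G=-1, D=-1, K=-5]  = -6

-6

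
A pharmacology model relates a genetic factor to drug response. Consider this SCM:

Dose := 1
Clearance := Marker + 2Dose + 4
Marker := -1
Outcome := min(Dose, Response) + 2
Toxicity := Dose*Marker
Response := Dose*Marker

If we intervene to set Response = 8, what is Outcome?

The intervention breaks the incoming arrows to Response: Response := Dose*Marker no longer applies, and Response = 8.
Outcome = min(Dose, Response) + 2  [with Dose=1, Response=8]  = 3

3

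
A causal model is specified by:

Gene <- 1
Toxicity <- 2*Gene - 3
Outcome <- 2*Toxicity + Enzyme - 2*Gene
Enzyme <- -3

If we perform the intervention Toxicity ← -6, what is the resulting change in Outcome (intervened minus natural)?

The intervention breaks the incoming arrows to Toxicity: Toxicity <- 2*Gene - 3 no longer applies, and Toxicity = -6.
Outcome = 2*Toxicity + Enzyme - 2*Gene  [with Toxicity=-6, Enzyme=-3, Gene=1]  = -17
Without intervention: Toxicity = 2*Gene - 3  [with Gene=1]  = -1; Outcome = 2*Toxicity + Enzyme - 2*Gene  [with Toxicity=-1, Enzyme=-3, Gene=1]  = -7.
Change = -17 − (-7) = -10.

-10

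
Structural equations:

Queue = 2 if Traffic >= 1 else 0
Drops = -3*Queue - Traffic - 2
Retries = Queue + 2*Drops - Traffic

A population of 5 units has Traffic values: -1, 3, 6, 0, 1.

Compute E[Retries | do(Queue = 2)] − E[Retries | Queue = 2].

4.6

Every unit gets Queue=2 under the intervention. Retries values become -11, -23, -32, -14, -17; E[Retries|do(Queue=2)] = -19.4.
Conditioning on Queue=2 selects the 3 unit(s) with Traffic ∈ {3, 6, 1}. Their Retries values: -23, -32, -17. Mean = -24.
Difference = -19.4 − (-24) = 4.6.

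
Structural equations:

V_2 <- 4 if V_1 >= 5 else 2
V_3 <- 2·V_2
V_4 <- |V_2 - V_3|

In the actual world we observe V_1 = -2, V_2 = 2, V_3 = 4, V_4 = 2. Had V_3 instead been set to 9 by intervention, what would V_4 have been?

7

The intervention breaks the incoming arrows to V_3: V_3 <- 2·V_2 no longer applies, and V_3 = 9.
V_2 = 4 if V_1 >= 5 else 2  [with V_1=-2]  = 2
V_4 = |V_2 - V_3|  [with V_2=2, V_3=9]  = 7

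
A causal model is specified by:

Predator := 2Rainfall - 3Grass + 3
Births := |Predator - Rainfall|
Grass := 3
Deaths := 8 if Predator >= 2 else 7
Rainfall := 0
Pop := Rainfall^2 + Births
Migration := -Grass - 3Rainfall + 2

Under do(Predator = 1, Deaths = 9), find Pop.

1

Under do(Predator = 1, Deaths = 9), each intervened variable's structural equation is replaced by its fixed value.
Births = |Predator - Rainfall|  [with Predator=1, Rainfall=0]  = 1
Pop = Rainfall^2 + Births  [with Rainfall=0, Births=1]  = 1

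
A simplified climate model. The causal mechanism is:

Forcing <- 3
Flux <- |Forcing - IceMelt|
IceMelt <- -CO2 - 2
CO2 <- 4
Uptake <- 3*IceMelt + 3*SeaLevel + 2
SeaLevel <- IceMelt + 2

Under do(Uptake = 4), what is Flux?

do(Uptake=4) replaces the equation Uptake <- 3*IceMelt + 3*SeaLevel + 2 with the constant Uptake = 4.
Since Flux is not a descendant of the intervened variable, it is unaffected.
IceMelt = -CO2 - 2  [with CO2=4]  = -6
Flux = |Forcing - IceMelt|  [with Forcing=3, IceMelt=-6]  = 9

9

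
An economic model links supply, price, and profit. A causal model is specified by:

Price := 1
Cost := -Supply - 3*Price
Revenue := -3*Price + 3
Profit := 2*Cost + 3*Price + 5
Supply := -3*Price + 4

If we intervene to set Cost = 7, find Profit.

do(Cost=7) replaces the equation Cost := -Supply - 3*Price with the constant Cost = 7.
Profit = 2*Cost + 3*Price + 5  [with Cost=7, Price=1]  = 22

22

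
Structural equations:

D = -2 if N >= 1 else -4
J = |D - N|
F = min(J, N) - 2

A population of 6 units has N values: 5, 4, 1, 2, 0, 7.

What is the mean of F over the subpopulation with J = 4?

-1

Observing J=4 restricts to units where J's equation naturally yields 4: N ∈ {2, 0}. In that subpopulation F = 0, -2, mean -1.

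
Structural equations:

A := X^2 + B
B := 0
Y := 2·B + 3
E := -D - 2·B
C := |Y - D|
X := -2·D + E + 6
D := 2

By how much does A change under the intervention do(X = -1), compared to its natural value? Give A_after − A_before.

Under do(X=-1), the mechanism X := -2·D + E + 6 is discarded; X is fixed at -1.
A = X^2 + B  [with X=-1, B=0]  = 1
Without intervention: E = -D - 2·B  [with D=2, B=0]  = -2; X = -2·D + E + 6  [with D=2, E=-2]  = 0; A = X^2 + B  [with X=0, B=0]  = 0.
Change = 1 − 0 = 1.

1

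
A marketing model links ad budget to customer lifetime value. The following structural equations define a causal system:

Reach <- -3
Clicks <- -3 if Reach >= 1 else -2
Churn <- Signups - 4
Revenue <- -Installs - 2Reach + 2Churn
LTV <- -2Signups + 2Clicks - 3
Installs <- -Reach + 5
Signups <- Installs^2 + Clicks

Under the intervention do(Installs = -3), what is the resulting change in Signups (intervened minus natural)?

-55

The intervention breaks the incoming arrows to Installs: Installs <- -Reach + 5 no longer applies, and Installs = -3.
Clicks = -3 if Reach >= 1 else -2  [with Reach=-3]  = -2
Signups = Installs^2 + Clicks  [with Installs=-3, Clicks=-2]  = 7
Without intervention: Clicks = -3 if Reach >= 1 else -2  [with Reach=-3]  = -2; Installs = -Reach + 5  [with Reach=-3]  = 8; Signups = Installs^2 + Clicks  [with Installs=8, Clicks=-2]  = 62.
Change = 7 − 62 = -55.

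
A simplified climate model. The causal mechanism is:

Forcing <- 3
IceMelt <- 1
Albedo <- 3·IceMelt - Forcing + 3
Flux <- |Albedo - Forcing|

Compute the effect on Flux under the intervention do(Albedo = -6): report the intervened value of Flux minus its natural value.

9

The intervention breaks the incoming arrows to Albedo: Albedo <- 3·IceMelt - Forcing + 3 no longer applies, and Albedo = -6.
Flux = |Albedo - Forcing|  [with Albedo=-6, Forcing=3]  = 9
Without intervention: Albedo = 3·IceMelt - Forcing + 3  [with IceMelt=1, Forcing=3]  = 3; Flux = |Albedo - Forcing|  [with Albedo=3, Forcing=3]  = 0.
Change = 9 − 0 = 9.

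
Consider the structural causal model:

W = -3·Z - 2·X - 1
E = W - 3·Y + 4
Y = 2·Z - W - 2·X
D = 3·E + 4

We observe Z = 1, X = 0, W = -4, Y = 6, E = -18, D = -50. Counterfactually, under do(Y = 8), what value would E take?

Intervening sets Y = 8 and removes its equation (Y = 2·Z - W - 2·X).
W = -3·Z - 2·X - 1  [with Z=1, X=0]  = -4
E = W - 3·Y + 4  [with W=-4, Y=8]  = -24

-24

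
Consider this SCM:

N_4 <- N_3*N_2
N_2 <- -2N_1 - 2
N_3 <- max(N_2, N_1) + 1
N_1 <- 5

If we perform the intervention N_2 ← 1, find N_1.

5

Under do(N_2=1), the mechanism N_2 <- -2N_1 - 2 is discarded; N_2 is fixed at 1.
N_1 is not downstream of the intervention, so its value is determined by the original equations.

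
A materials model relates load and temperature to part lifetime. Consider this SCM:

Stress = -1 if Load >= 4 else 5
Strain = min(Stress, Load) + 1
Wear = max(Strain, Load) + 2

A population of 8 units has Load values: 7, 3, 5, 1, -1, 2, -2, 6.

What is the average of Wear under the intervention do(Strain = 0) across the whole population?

5

The intervention sets Strain=0 in all 8 units regardless of Load. Recomputing Wear per unit gives 9, 5, 7, 3, 2, 4, 2, 8; average 5.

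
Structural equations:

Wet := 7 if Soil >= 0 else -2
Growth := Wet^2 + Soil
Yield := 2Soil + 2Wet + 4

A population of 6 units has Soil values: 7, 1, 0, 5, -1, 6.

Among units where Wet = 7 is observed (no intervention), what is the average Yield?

Conditioning on Wet=7 selects the 5 unit(s) with Soil ∈ {7, 1, 0, 5, 6}. Their Yield values: 32, 20, 18, 28, 30. Mean = 25.6.

25.6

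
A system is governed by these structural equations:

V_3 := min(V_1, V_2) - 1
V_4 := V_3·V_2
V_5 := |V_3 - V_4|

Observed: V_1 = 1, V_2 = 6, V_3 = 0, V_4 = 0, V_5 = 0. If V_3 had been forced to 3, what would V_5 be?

15

do(V_3=3) replaces the equation V_3 := min(V_1, V_2) - 1 with the constant V_3 = 3.
V_4 = V_3·V_2  [with V_3=3, V_2=6]  = 18
V_5 = |V_3 - V_4|  [with V_3=3, V_4=18]  = 15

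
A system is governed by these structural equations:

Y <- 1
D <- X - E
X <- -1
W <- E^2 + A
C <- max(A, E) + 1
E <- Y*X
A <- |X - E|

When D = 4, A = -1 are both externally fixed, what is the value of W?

0

Setting D = 4, A = -1 by intervention discards those variables' equations.
E = Y*X  [with Y=1, X=-1]  = -1
W = E^2 + A  [with E=-1, A=-1]  = 0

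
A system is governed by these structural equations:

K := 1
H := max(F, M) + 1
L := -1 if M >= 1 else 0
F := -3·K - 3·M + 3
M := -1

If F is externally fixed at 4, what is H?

do(F=4) replaces the equation F := -3·K - 3·M + 3 with the constant F = 4.
H = max(F, M) + 1  [with F=4, M=-1]  = 5

5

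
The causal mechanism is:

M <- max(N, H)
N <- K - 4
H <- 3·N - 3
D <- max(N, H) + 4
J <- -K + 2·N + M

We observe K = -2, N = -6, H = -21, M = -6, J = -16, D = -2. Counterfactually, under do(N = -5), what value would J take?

-13

do(N=-5) replaces the equation N <- K - 4 with the constant N = -5.
H = 3·N - 3  [with N=-5]  = -18
M = max(N, H)  [with N=-5, H=-18]  = -5
J = -K + 2·N + M  [with K=-2, N=-5, M=-5]  = -13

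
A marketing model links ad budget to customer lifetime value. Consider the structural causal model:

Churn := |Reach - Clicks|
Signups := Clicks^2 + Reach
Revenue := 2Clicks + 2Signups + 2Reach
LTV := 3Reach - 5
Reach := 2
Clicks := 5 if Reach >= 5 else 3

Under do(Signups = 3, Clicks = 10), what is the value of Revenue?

Setting Signups = 3, Clicks = 10 by intervention discards those variables' equations.
Revenue = 2Clicks + 2Signups + 2Reach  [with Clicks=10, Signups=3, Reach=2]  = 30

30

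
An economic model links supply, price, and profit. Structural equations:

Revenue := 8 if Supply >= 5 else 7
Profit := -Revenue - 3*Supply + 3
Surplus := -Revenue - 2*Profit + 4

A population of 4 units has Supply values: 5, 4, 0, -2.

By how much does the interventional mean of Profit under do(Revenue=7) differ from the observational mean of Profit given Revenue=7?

-3.25

do(Revenue=7) breaks Revenue's dependence on Supply. With Revenue=7 fixed, Profit across the units is -19, -16, -4, 2, mean -9.25.
Observing Revenue=7 restricts to units where Revenue's equation naturally yields 7: Supply ∈ {4, 0, -2}. In that subpopulation Profit = -16, -4, 2, mean -6.
Difference = -9.25 − (-6) = -3.25.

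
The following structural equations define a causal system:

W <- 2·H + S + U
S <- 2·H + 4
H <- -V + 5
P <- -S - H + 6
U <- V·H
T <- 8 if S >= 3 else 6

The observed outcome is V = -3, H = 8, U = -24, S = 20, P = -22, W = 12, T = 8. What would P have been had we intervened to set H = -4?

14

do(H=-4) replaces the equation H <- -V + 5 with the constant H = -4.
S = 2·H + 4  [with H=-4]  = -4
P = -S - H + 6  [with S=-4, H=-4]  = 14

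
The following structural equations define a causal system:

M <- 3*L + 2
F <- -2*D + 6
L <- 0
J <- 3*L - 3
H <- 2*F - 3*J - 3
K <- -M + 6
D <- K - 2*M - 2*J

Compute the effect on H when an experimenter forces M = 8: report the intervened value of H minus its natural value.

72

The intervention breaks the incoming arrows to M: M <- 3*L + 2 no longer applies, and M = 8.
J = 3*L - 3  [with L=0]  = -3
K = -M + 6  [with M=8]  = -2
D = K - 2*M - 2*J  [with K=-2, M=8, J=-3]  = -12
F = -2*D + 6  [with D=-12]  = 30
H = 2*F - 3*J - 3  [with F=30, J=-3]  = 66
Without intervention: J = 3*L - 3  [with L=0]  = -3; M = 3*L + 2  [with L=0]  = 2; K = -M + 6  [with M=2]  = 4; D = K - 2*M - 2*J  [with K=4, M=2, J=-3]  = 6; F = -2*D + 6  [with D=6]  = -6; H = 2*F - 3*J - 3  [with F=-6, J=-3]  = -6.
Change = 66 − (-6) = 72.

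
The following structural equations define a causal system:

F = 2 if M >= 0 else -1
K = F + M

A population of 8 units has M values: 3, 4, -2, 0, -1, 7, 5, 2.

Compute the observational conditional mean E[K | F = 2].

Observing F=2 restricts to units where F's equation naturally yields 2: M ∈ {3, 4, 0, 7, 5, 2}. In that subpopulation K = 5, 6, 2, 9, 7, 4, mean 5.5.

5.5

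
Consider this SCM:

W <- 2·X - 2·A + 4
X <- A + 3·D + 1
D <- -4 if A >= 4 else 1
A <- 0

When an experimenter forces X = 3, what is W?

10

The intervention breaks the incoming arrows to X: X <- A + 3·D + 1 no longer applies, and X = 3.
W = 2·X - 2·A + 4  [with X=3, A=0]  = 10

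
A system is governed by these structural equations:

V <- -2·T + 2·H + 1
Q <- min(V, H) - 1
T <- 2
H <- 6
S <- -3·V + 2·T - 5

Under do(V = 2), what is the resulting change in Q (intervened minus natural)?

do(V=2) replaces the equation V <- -2·T + 2·H + 1 with the constant V = 2.
Q = min(V, H) - 1  [with V=2, H=6]  = 1
Without intervention: V = -2·T + 2·H + 1  [with T=2, H=6]  = 9; Q = min(V, H) - 1  [with V=9, H=6]  = 5.
Change = 1 − 5 = -4.

-4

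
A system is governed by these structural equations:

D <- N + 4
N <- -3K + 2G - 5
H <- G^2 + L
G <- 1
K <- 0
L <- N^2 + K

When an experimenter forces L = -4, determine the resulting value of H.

Intervening sets L = -4 and removes its equation (L <- N^2 + K).
H = G^2 + L  [with G=1, L=-4]  = -3

-3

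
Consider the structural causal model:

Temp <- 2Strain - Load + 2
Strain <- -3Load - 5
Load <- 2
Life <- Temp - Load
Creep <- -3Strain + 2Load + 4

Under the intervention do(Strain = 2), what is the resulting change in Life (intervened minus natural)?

26

do(Strain=2) replaces the equation Strain <- -3Load - 5 with the constant Strain = 2.
Temp = 2Strain - Load + 2  [with Strain=2, Load=2]  = 4
Life = Temp - Load  [with Temp=4, Load=2]  = 2
Without intervention: Strain = -3Load - 5  [with Load=2]  = -11; Temp = 2Strain - Load + 2  [with Strain=-11, Load=2]  = -22; Life = Temp - Load  [with Temp=-22, Load=2]  = -24.
Change = 2 − (-24) = 26.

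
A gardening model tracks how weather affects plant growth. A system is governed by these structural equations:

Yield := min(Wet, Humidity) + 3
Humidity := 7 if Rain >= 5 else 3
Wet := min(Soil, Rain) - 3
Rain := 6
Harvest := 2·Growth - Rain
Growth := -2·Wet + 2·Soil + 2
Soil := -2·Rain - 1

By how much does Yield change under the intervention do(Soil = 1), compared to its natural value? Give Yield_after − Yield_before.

14

Under do(Soil=1), the mechanism Soil := -2·Rain - 1 is discarded; Soil is fixed at 1.
Wet = min(Soil, Rain) - 3  [with Soil=1, Rain=6]  = -2
Humidity = 7 if Rain >= 5 else 3  [with Rain=6]  = 7
Yield = min(Wet, Humidity) + 3  [with Wet=-2, Humidity=7]  = 1
Without intervention: Soil = -2·Rain - 1  [with Rain=6]  = -13; Wet = min(Soil, Rain) - 3  [with Soil=-13, Rain=6]  = -16; Humidity = 7 if Rain >= 5 else 3  [with Rain=6]  = 7; Yield = min(Wet, Humidity) + 3  [with Wet=-16, Humidity=7]  = -13.
Change = 1 − (-13) = 14.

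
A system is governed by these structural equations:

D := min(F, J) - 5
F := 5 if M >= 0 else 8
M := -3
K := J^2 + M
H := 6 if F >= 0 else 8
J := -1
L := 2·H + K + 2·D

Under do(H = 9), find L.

4

Intervening sets H = 9 and removes its equation (H := 6 if F >= 0 else 8).
F = 5 if M >= 0 else 8  [with M=-3]  = 8
D = min(F, J) - 5  [with F=8, J=-1]  = -6
K = J^2 + M  [with J=-1, M=-3]  = -2
L = 2·H + K + 2·D  [with H=9, K=-2, D=-6]  = 4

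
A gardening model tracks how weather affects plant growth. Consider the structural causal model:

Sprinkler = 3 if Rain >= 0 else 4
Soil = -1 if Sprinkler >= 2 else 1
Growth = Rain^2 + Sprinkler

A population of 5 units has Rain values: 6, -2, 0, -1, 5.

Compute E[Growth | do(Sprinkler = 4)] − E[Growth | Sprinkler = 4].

10.7

Under do(Sprinkler=4), Sprinkler's equation is replaced by Sprinkler=4 for every unit. Per-unit Growth: 40, 8, 4, 5, 29. Mean = 17.2.
E[Growth|Sprinkler=4] averages over only the 2 units with Sprinkler=4 (Rain = -2, -1): Growth = 8, 5, mean 6.5.
Difference = 17.2 − 6.5 = 10.7.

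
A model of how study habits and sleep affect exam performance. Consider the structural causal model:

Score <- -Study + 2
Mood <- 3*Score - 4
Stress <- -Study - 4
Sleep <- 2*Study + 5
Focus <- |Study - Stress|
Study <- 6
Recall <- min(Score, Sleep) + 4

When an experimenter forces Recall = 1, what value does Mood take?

-16

Intervening sets Recall = 1 and removes its equation (Recall <- min(Score, Sleep) + 4).
Since Mood is not a descendant of the intervened variable, it is unaffected.
Score = -Study + 2  [with Study=6]  = -4
Mood = 3*Score - 4  [with Score=-4]  = -16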